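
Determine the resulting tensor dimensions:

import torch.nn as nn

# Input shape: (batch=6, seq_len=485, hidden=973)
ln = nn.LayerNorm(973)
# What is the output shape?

Input shape: (6, 485, 973)
Output shape: (6, 485, 973)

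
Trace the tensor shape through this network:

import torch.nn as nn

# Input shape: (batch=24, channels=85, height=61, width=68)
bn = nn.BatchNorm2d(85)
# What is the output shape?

Input shape: (24, 85, 61, 68)
Output shape: (24, 85, 61, 68)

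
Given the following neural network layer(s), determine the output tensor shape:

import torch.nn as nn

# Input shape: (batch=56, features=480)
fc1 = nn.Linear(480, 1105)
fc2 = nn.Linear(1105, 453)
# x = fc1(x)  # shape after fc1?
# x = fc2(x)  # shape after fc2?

Input shape: (56, 480)
  -> after fc1: (56, 1105)
Output shape: (56, 453)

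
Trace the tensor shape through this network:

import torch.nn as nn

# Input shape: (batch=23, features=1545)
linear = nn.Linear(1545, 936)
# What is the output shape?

Input shape: (23, 1545)
Output shape: (23, 936)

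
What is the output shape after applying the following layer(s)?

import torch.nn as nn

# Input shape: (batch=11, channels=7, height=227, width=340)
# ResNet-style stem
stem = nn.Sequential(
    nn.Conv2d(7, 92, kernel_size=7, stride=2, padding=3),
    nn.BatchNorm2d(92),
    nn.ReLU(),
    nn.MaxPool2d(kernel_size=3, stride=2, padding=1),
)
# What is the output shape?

Input shape: (11, 7, 227, 340)
  -> after Conv2d 7x7 stride=2: (11, 92, 114, 170)
Output shape: (11, 92, 57, 85)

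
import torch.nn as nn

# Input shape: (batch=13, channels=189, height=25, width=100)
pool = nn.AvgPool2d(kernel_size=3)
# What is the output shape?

Input shape: (13, 189, 25, 100)
Output shape: (13, 189, 8, 33)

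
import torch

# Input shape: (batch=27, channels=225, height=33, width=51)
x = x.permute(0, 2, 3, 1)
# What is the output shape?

Input shape: (27, 225, 33, 51)
Output shape: (27, 33, 51, 225)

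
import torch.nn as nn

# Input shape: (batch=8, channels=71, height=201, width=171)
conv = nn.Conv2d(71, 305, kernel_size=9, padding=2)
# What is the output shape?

Input shape: (8, 71, 201, 171)
Output shape: (8, 305, 197, 167)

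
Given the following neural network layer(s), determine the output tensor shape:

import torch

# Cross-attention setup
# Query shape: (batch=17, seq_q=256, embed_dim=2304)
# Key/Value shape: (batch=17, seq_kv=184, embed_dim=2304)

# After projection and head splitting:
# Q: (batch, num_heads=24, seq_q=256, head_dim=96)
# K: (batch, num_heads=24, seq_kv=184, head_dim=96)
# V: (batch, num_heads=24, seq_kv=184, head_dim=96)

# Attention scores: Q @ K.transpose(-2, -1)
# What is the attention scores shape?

Input shape: (17, 256, 2304)
Output shape: (17, 24, 256, 184)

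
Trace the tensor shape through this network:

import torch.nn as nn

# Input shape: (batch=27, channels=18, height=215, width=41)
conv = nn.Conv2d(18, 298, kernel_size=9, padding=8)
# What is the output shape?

Input shape: (27, 18, 215, 41)
Output shape: (27, 298, 223, 49)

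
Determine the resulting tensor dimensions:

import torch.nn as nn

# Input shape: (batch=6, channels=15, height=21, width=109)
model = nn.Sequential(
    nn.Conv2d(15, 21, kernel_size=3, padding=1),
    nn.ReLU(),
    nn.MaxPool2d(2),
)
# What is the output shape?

Input shape: (6, 15, 21, 109)
  -> after Conv2d: (6, 21, 21, 109)
  -> after ReLU: (6, 21, 21, 109)
Output shape: (6, 21, 10, 54)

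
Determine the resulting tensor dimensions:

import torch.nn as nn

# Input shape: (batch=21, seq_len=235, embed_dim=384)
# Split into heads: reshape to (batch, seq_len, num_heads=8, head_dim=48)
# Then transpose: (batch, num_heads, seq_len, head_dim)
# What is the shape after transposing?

Input shape: (21, 235, 384)
  -> after reshape: (21, 235, 8, 48)
Output shape: (21, 8, 235, 48)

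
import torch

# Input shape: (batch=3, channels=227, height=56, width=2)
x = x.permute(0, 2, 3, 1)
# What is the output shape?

Input shape: (3, 227, 56, 2)
Output shape: (3, 56, 2, 227)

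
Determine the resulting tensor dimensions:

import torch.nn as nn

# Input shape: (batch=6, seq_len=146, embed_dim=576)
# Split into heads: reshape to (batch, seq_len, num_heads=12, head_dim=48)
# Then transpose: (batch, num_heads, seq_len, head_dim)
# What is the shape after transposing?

Input shape: (6, 146, 576)
  -> after reshape: (6, 146, 12, 48)
Output shape: (6, 12, 146, 48)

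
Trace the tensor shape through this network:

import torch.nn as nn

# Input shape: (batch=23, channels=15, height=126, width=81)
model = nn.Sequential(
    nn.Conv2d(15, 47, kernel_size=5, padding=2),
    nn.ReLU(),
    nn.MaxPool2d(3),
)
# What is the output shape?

Input shape: (23, 15, 126, 81)
  -> after Conv2d: (23, 47, 126, 81)
  -> after ReLU: (23, 47, 126, 81)
Output shape: (23, 47, 42, 27)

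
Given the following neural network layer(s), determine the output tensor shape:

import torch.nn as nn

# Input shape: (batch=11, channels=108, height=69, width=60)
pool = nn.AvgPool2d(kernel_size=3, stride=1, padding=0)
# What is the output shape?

Input shape: (11, 108, 69, 60)
Output shape: (11, 108, 67, 58)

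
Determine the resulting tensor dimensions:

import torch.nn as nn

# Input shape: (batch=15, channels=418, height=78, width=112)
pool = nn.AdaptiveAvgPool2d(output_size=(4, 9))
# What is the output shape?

Input shape: (15, 418, 78, 112)
Output shape: (15, 418, 4, 9)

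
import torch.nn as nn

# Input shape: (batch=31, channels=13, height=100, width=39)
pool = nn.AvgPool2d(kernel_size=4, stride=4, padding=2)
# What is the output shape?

Input shape: (31, 13, 100, 39)
Output shape: (31, 13, 26, 10)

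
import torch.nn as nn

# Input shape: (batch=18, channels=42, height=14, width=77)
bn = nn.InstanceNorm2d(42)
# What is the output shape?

Input shape: (18, 42, 14, 77)
Output shape: (18, 42, 14, 77)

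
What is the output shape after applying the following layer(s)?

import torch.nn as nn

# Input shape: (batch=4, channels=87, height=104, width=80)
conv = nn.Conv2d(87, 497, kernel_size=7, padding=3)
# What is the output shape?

Input shape: (4, 87, 104, 80)
Output shape: (4, 497, 104, 80)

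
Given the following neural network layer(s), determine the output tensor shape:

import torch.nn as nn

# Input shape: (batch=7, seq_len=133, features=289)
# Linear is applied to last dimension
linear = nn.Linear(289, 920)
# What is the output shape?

Input shape: (7, 133, 289)
Output shape: (7, 133, 920)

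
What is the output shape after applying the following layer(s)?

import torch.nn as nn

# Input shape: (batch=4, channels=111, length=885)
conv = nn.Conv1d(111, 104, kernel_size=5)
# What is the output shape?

Input shape: (4, 111, 885)
Output shape: (4, 104, 881)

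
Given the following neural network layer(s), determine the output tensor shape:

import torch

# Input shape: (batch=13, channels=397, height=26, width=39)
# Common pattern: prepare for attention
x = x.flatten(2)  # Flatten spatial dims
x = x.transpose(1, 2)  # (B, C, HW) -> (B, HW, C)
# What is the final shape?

Input shape: (13, 397, 26, 39)
  -> after flatten(2): (13, 397, 1014)
Output shape: (13, 1014, 397)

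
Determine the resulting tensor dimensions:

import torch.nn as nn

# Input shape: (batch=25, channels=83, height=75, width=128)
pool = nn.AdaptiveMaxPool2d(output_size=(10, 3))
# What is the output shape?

Input shape: (25, 83, 75, 128)
Output shape: (25, 83, 10, 3)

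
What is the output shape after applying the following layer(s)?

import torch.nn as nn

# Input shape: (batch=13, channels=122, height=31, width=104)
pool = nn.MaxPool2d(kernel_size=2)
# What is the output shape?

Input shape: (13, 122, 31, 104)
Output shape: (13, 122, 15, 52)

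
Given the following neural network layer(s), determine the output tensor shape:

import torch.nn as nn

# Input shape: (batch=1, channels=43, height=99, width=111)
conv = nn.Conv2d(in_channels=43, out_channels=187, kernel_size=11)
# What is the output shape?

Input shape: (1, 43, 99, 111)
Output shape: (1, 187, 89, 101)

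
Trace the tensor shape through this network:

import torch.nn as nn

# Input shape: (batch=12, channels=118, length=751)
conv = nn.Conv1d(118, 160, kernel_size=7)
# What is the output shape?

Input shape: (12, 118, 751)
Output shape: (12, 160, 745)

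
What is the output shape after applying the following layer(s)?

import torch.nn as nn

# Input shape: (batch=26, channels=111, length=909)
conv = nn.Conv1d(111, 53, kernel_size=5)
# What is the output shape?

Input shape: (26, 111, 909)
Output shape: (26, 53, 905)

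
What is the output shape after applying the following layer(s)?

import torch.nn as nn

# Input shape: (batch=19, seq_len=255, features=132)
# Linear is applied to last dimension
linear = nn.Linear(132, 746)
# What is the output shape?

Input shape: (19, 255, 132)
Output shape: (19, 255, 746)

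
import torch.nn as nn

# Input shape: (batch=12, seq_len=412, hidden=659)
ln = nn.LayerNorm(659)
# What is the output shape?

Input shape: (12, 412, 659)
Output shape: (12, 412, 659)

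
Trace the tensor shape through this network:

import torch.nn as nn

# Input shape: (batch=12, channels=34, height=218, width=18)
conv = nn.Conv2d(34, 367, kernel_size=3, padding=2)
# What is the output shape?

Input shape: (12, 34, 218, 18)
Output shape: (12, 367, 220, 20)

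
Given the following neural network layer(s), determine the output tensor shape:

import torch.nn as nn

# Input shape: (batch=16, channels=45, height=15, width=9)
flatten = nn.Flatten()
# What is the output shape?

Input shape: (16, 45, 15, 9)
Output shape: (16, 6075)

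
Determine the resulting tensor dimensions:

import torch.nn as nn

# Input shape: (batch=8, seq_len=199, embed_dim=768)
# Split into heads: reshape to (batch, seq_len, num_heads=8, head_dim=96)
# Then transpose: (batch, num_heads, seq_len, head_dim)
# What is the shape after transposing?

Input shape: (8, 199, 768)
  -> after reshape: (8, 199, 8, 96)
Output shape: (8, 8, 199, 96)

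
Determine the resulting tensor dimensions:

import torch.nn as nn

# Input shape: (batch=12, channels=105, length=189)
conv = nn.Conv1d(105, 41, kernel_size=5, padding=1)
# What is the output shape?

Input shape: (12, 105, 189)
Output shape: (12, 41, 187)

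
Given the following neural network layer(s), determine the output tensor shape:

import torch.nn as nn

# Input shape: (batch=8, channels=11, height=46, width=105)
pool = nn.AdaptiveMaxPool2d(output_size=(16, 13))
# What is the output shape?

Input shape: (8, 11, 46, 105)
Output shape: (8, 11, 16, 13)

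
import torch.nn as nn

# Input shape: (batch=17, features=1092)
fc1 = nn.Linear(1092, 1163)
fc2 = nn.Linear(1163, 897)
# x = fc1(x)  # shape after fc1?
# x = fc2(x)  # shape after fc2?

Input shape: (17, 1092)
  -> after fc1: (17, 1163)
Output shape: (17, 897)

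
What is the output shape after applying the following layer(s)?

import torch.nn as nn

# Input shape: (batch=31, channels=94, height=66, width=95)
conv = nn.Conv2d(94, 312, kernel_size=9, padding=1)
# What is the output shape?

Input shape: (31, 94, 66, 95)
Output shape: (31, 312, 60, 89)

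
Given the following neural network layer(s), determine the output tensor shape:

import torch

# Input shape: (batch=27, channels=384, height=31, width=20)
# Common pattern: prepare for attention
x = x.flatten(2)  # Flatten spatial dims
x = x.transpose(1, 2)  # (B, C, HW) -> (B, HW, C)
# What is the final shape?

Input shape: (27, 384, 31, 20)
  -> after flatten(2): (27, 384, 620)
Output shape: (27, 620, 384)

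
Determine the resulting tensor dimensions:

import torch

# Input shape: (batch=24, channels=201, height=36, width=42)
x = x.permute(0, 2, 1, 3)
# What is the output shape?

Input shape: (24, 201, 36, 42)
Output shape: (24, 36, 201, 42)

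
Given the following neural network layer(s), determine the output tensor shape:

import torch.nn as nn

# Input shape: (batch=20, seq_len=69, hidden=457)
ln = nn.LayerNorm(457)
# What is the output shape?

Input shape: (20, 69, 457)
Output shape: (20, 69, 457)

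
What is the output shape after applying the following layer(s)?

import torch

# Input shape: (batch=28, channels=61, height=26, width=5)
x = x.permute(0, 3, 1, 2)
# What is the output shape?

Input shape: (28, 61, 26, 5)
Output shape: (28, 5, 61, 26)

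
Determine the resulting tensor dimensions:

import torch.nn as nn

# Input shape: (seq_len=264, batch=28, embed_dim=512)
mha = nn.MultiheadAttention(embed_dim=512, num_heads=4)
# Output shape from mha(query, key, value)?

Input shape: (264, 28, 512)
Output shape: (264, 28, 512)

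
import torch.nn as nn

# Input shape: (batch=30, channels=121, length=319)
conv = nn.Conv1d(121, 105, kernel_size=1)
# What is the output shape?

Input shape: (30, 121, 319)
Output shape: (30, 105, 319)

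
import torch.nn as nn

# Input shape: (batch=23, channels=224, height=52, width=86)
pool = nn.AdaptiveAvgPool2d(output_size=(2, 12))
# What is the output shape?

Input shape: (23, 224, 52, 86)
Output shape: (23, 224, 2, 12)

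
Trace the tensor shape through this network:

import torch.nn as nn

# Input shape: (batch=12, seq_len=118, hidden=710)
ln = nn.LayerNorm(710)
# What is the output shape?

Input shape: (12, 118, 710)
Output shape: (12, 118, 710)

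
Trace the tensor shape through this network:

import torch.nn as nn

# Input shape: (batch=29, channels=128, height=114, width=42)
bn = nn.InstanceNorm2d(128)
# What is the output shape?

Input shape: (29, 128, 114, 42)
Output shape: (29, 128, 114, 42)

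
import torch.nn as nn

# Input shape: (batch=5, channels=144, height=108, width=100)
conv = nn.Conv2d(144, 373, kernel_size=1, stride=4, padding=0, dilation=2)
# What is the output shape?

Input shape: (5, 144, 108, 100)
Output shape: (5, 373, 27, 25)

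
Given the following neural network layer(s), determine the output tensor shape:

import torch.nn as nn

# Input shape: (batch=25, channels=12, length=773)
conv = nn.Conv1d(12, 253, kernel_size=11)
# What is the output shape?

Input shape: (25, 12, 773)
Output shape: (25, 253, 763)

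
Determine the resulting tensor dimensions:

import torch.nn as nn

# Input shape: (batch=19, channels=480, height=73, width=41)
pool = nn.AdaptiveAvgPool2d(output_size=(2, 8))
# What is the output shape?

Input shape: (19, 480, 73, 41)
Output shape: (19, 480, 2, 8)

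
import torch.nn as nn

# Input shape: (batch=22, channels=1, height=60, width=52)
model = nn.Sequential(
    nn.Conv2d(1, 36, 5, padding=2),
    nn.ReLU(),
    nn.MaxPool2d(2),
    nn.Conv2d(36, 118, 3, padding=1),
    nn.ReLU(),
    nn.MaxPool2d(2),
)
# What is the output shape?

Input shape: (22, 1, 60, 52)
  -> after first Conv2d: (22, 36, 60, 52)
  -> after first MaxPool2d: (22, 36, 30, 26)
  -> after second Conv2d: (22, 118, 30, 26)
Output shape: (22, 118, 15, 13)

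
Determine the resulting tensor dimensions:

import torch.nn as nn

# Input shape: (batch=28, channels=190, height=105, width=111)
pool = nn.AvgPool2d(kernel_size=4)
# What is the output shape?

Input shape: (28, 190, 105, 111)
Output shape: (28, 190, 26, 27)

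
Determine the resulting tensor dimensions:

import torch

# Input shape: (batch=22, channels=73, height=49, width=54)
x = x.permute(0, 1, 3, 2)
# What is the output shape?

Input shape: (22, 73, 49, 54)
Output shape: (22, 73, 54, 49)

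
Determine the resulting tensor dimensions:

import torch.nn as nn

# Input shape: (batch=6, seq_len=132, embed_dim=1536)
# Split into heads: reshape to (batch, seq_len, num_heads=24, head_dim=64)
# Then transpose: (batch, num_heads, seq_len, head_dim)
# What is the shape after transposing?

Input shape: (6, 132, 1536)
  -> after reshape: (6, 132, 24, 64)
Output shape: (6, 24, 132, 64)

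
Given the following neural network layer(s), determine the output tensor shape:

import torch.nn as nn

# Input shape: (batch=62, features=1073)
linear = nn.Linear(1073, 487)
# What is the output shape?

Input shape: (62, 1073)
Output shape: (62, 487)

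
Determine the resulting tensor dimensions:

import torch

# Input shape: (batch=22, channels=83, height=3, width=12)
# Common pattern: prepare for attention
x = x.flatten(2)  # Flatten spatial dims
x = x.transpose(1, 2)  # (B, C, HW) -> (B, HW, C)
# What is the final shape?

Input shape: (22, 83, 3, 12)
  -> after flatten(2): (22, 83, 36)
Output shape: (22, 36, 83)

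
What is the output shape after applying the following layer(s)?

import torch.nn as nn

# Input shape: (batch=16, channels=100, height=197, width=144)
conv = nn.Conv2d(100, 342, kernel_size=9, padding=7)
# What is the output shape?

Input shape: (16, 100, 197, 144)
Output shape: (16, 342, 203, 150)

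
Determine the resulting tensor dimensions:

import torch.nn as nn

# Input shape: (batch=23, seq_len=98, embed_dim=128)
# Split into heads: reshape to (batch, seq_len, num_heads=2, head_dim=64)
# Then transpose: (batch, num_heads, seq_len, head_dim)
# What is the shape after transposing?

Input shape: (23, 98, 128)
  -> after reshape: (23, 98, 2, 64)
Output shape: (23, 2, 98, 64)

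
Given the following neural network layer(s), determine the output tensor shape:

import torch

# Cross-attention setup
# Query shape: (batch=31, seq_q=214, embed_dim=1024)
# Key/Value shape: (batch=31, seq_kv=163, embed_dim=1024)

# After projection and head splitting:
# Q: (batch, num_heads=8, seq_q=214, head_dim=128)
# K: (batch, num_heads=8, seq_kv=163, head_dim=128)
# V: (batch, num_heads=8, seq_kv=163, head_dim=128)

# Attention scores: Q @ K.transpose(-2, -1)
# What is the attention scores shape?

Input shape: (31, 214, 1024)
Output shape: (31, 8, 214, 163)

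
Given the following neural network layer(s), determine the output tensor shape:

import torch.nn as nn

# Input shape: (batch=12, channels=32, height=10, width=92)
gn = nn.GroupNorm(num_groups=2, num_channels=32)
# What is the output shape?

Input shape: (12, 32, 10, 92)
Output shape: (12, 32, 10, 92)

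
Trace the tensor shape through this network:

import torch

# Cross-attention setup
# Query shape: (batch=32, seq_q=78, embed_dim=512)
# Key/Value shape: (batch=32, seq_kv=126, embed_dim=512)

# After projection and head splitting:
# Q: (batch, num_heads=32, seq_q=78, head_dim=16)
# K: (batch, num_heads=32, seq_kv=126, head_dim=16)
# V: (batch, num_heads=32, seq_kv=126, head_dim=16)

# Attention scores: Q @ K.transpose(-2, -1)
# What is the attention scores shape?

Input shape: (32, 78, 512)
Output shape: (32, 32, 78, 126)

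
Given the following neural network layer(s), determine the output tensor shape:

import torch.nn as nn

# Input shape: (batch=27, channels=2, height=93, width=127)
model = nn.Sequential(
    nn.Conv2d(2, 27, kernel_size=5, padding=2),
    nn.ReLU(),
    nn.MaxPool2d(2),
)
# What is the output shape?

Input shape: (27, 2, 93, 127)
  -> after Conv2d: (27, 27, 93, 127)
  -> after ReLU: (27, 27, 93, 127)
Output shape: (27, 27, 46, 63)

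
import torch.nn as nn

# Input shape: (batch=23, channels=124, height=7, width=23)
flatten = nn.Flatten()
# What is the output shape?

Input shape: (23, 124, 7, 23)
Output shape: (23, 19964)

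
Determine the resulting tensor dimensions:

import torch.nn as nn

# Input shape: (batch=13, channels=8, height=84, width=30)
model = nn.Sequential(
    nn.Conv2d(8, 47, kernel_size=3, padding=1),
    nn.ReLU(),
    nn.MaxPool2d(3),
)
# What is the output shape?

Input shape: (13, 8, 84, 30)
  -> after Conv2d: (13, 47, 84, 30)
  -> after ReLU: (13, 47, 84, 30)
Output shape: (13, 47, 28, 10)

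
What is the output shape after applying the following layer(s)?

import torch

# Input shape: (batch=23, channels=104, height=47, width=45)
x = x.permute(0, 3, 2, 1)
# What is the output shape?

Input shape: (23, 104, 47, 45)
Output shape: (23, 45, 47, 104)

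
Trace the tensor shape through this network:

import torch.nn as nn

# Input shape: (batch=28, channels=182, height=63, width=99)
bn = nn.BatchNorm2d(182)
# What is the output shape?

Input shape: (28, 182, 63, 99)
Output shape: (28, 182, 63, 99)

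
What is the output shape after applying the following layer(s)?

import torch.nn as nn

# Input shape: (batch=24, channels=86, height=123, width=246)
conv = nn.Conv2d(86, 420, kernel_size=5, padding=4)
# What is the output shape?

Input shape: (24, 86, 123, 246)
Output shape: (24, 420, 127, 250)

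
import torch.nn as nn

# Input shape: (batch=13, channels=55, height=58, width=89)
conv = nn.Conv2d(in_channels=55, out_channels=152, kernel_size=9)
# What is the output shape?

Input shape: (13, 55, 58, 89)
Output shape: (13, 152, 50, 81)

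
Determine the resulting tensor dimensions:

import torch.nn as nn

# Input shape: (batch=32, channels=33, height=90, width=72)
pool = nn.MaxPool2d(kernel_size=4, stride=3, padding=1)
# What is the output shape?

Input shape: (32, 33, 90, 72)
Output shape: (32, 33, 30, 24)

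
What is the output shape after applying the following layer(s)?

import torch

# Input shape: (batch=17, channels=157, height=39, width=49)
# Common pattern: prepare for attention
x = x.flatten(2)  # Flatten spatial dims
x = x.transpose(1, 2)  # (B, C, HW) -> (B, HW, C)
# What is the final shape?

Input shape: (17, 157, 39, 49)
  -> after flatten(2): (17, 157, 1911)
Output shape: (17, 1911, 157)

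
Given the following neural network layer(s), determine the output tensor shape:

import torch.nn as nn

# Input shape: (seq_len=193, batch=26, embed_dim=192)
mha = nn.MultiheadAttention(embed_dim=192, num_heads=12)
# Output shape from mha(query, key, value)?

Input shape: (193, 26, 192)
Output shape: (193, 26, 192)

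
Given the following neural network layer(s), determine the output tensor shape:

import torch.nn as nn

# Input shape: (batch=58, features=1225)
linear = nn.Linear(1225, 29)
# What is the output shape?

Input shape: (58, 1225)
Output shape: (58, 29)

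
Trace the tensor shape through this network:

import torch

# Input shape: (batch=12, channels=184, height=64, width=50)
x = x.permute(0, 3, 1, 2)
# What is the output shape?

Input shape: (12, 184, 64, 50)
Output shape: (12, 50, 184, 64)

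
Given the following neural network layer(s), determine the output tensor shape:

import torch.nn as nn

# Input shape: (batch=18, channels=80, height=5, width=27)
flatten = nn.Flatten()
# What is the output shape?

Input shape: (18, 80, 5, 27)
Output shape: (18, 10800)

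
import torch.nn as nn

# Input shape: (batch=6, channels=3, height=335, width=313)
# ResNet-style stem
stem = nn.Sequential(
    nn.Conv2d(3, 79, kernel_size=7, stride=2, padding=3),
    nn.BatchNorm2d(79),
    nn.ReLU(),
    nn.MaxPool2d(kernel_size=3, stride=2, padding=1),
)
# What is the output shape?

Input shape: (6, 3, 335, 313)
  -> after Conv2d 7x7 stride=2: (6, 79, 168, 157)
Output shape: (6, 79, 84, 79)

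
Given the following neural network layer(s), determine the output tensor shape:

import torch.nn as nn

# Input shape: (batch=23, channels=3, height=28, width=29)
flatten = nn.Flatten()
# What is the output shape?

Input shape: (23, 3, 28, 29)
Output shape: (23, 2436)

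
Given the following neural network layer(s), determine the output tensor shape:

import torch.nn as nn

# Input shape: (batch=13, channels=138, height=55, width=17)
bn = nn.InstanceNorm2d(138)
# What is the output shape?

Input shape: (13, 138, 55, 17)
Output shape: (13, 138, 55, 17)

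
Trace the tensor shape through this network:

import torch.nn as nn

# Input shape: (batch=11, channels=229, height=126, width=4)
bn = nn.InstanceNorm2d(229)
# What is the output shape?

Input shape: (11, 229, 126, 4)
Output shape: (11, 229, 126, 4)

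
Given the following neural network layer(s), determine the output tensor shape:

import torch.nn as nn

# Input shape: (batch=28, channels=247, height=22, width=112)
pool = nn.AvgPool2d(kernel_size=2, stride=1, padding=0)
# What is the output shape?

Input shape: (28, 247, 22, 112)
Output shape: (28, 247, 21, 111)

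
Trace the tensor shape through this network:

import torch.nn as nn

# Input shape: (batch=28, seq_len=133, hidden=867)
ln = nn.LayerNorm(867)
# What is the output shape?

Input shape: (28, 133, 867)
Output shape: (28, 133, 867)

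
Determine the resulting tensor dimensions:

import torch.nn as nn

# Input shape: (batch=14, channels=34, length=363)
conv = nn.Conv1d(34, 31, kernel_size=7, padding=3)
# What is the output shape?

Input shape: (14, 34, 363)
Output shape: (14, 31, 363)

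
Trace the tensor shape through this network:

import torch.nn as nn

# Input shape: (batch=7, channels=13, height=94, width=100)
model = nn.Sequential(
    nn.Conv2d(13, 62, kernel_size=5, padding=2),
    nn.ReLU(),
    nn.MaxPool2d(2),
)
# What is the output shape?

Input shape: (7, 13, 94, 100)
  -> after Conv2d: (7, 62, 94, 100)
  -> after ReLU: (7, 62, 94, 100)
Output shape: (7, 62, 47, 50)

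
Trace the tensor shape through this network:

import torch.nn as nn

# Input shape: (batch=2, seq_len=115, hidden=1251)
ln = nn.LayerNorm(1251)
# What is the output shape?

Input shape: (2, 115, 1251)
Output shape: (2, 115, 1251)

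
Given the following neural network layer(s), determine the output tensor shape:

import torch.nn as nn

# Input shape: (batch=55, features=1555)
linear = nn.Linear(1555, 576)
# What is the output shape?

Input shape: (55, 1555)
Output shape: (55, 576)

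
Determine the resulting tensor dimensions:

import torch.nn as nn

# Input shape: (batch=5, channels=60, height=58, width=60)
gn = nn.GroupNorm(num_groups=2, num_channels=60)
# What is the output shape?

Input shape: (5, 60, 58, 60)
Output shape: (5, 60, 58, 60)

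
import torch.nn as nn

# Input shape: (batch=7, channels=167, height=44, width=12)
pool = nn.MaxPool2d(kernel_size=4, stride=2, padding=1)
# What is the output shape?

Input shape: (7, 167, 44, 12)
Output shape: (7, 167, 22, 6)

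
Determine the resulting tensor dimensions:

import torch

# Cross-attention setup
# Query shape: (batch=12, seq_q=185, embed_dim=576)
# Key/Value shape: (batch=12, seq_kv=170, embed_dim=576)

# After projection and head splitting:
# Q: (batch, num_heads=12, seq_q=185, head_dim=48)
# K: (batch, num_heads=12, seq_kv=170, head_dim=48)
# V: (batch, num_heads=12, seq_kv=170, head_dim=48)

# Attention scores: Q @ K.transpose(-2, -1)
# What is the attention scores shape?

Input shape: (12, 185, 576)
Output shape: (12, 12, 185, 170)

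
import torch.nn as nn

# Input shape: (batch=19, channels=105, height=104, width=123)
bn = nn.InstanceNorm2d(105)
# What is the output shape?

Input shape: (19, 105, 104, 123)
Output shape: (19, 105, 104, 123)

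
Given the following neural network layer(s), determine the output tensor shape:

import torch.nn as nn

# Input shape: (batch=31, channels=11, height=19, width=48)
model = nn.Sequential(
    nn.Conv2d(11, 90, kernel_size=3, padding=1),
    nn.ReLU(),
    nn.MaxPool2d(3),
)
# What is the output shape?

Input shape: (31, 11, 19, 48)
  -> after Conv2d: (31, 90, 19, 48)
  -> after ReLU: (31, 90, 19, 48)
Output shape: (31, 90, 6, 16)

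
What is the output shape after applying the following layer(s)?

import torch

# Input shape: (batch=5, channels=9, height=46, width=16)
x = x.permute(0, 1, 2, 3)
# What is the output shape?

Input shape: (5, 9, 46, 16)
Output shape: (5, 9, 46, 16)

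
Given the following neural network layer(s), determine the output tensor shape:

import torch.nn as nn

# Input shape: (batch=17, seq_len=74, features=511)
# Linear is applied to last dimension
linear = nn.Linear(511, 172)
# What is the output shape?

Input shape: (17, 74, 511)
Output shape: (17, 74, 172)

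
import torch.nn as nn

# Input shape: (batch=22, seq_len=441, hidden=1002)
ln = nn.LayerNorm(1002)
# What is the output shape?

Input shape: (22, 441, 1002)
Output shape: (22, 441, 1002)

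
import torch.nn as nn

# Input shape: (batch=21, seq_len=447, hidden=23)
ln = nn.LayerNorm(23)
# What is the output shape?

Input shape: (21, 447, 23)
Output shape: (21, 447, 23)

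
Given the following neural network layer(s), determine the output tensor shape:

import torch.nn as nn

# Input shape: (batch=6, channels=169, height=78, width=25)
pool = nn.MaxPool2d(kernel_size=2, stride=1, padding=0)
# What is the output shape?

Input shape: (6, 169, 78, 25)
Output shape: (6, 169, 77, 24)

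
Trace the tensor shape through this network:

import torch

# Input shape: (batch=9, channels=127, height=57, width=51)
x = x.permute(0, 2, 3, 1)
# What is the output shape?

Input shape: (9, 127, 57, 51)
Output shape: (9, 57, 51, 127)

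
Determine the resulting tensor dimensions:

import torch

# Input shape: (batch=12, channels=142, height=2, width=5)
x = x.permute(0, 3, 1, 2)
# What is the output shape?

Input shape: (12, 142, 2, 5)
Output shape: (12, 5, 142, 2)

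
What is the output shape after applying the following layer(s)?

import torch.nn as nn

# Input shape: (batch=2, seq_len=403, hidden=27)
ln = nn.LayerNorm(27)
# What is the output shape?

Input shape: (2, 403, 27)
Output shape: (2, 403, 27)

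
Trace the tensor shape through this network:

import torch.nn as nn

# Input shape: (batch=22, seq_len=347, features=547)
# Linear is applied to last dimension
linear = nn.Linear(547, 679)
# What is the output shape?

Input shape: (22, 347, 547)
Output shape: (22, 347, 679)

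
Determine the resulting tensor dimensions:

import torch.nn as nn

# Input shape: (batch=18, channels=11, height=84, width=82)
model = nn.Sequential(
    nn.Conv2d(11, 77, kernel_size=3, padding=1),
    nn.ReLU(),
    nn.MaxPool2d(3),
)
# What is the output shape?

Input shape: (18, 11, 84, 82)
  -> after Conv2d: (18, 77, 84, 82)
  -> after ReLU: (18, 77, 84, 82)
Output shape: (18, 77, 28, 27)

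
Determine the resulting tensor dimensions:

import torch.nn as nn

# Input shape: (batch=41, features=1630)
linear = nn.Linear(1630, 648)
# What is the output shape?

Input shape: (41, 1630)
Output shape: (41, 648)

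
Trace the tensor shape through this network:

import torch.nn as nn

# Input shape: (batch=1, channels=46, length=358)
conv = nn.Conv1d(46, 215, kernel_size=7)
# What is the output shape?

Input shape: (1, 46, 358)
Output shape: (1, 215, 352)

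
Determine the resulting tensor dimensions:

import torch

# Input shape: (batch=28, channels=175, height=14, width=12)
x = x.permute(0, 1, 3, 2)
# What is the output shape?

Input shape: (28, 175, 14, 12)
Output shape: (28, 175, 12, 14)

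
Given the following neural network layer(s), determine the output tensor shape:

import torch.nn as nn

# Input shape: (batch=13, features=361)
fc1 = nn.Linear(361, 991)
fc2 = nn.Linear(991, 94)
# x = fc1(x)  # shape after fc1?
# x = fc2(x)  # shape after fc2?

Input shape: (13, 361)
  -> after fc1: (13, 991)
Output shape: (13, 94)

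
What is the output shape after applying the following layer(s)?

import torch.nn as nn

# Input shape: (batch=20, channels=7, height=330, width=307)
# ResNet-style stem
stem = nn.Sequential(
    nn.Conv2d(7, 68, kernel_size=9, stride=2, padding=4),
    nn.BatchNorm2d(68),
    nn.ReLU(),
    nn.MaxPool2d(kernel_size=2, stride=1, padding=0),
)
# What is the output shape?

Input shape: (20, 7, 330, 307)
  -> after Conv2d 9x9 stride=2: (20, 68, 165, 154)
Output shape: (20, 68, 164, 153)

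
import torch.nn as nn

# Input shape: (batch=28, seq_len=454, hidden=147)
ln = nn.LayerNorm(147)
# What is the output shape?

Input shape: (28, 454, 147)
Output shape: (28, 454, 147)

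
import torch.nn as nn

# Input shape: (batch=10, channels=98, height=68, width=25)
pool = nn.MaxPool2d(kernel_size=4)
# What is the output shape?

Input shape: (10, 98, 68, 25)
Output shape: (10, 98, 17, 6)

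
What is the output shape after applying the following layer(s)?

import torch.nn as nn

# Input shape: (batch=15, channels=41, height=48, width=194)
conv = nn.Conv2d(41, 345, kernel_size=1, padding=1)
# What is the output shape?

Input shape: (15, 41, 48, 194)
Output shape: (15, 345, 50, 196)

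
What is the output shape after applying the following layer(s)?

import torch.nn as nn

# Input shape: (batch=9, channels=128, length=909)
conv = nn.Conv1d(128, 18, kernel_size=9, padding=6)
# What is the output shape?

Input shape: (9, 128, 909)
Output shape: (9, 18, 913)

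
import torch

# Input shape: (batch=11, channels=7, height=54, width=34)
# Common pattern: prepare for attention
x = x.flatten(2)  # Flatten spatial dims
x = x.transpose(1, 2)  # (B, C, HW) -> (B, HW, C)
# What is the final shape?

Input shape: (11, 7, 54, 34)
  -> after flatten(2): (11, 7, 1836)
Output shape: (11, 1836, 7)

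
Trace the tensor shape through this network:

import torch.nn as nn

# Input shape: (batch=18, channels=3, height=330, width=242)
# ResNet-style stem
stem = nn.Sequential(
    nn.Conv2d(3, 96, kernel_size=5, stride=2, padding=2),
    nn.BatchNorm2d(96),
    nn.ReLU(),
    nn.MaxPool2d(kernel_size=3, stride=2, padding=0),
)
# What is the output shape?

Input shape: (18, 3, 330, 242)
  -> after Conv2d 5x5 stride=2: (18, 96, 165, 121)
Output shape: (18, 96, 82, 60)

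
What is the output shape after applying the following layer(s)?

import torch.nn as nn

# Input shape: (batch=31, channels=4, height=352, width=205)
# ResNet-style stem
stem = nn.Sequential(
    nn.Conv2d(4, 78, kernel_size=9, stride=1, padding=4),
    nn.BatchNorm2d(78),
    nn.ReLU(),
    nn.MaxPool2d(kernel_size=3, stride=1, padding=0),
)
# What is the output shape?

Input shape: (31, 4, 352, 205)
  -> after Conv2d 9x9 stride=1: (31, 78, 352, 205)
Output shape: (31, 78, 350, 203)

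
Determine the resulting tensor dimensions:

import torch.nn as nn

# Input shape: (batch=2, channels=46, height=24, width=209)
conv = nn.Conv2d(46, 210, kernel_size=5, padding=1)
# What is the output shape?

Input shape: (2, 46, 24, 209)
Output shape: (2, 210, 22, 207)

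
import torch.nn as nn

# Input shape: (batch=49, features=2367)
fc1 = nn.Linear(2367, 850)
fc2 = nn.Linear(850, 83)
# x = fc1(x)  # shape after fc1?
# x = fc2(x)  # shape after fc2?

Input shape: (49, 2367)
  -> after fc1: (49, 850)
Output shape: (49, 83)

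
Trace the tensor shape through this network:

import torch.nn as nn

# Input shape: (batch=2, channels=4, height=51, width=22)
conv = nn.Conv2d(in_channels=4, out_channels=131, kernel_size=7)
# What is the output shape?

Input shape: (2, 4, 51, 22)
Output shape: (2, 131, 45, 16)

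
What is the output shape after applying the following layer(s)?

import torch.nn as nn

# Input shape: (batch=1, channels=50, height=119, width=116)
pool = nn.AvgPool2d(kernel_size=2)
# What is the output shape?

Input shape: (1, 50, 119, 116)
Output shape: (1, 50, 59, 58)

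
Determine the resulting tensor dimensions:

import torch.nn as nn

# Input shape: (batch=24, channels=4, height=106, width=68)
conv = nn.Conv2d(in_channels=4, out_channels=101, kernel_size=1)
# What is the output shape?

Input shape: (24, 4, 106, 68)
Output shape: (24, 101, 106, 68)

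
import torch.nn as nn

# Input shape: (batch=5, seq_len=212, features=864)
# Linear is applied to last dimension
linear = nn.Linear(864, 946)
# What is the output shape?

Input shape: (5, 212, 864)
Output shape: (5, 212, 946)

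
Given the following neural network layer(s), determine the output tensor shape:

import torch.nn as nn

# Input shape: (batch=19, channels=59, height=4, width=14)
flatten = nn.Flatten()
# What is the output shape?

Input shape: (19, 59, 4, 14)
Output shape: (19, 3304)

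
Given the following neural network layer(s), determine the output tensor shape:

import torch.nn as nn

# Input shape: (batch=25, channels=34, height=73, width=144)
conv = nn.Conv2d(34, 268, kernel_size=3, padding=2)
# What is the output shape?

Input shape: (25, 34, 73, 144)
Output shape: (25, 268, 75, 146)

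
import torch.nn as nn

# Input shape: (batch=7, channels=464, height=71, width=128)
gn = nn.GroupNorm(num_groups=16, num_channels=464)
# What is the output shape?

Input shape: (7, 464, 71, 128)
Output shape: (7, 464, 71, 128)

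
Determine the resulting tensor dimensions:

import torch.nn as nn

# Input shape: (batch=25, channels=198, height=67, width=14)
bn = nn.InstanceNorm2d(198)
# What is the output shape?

Input shape: (25, 198, 67, 14)
Output shape: (25, 198, 67, 14)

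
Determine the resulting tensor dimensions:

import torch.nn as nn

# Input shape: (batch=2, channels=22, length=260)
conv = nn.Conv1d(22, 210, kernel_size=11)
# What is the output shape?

Input shape: (2, 22, 260)
Output shape: (2, 210, 250)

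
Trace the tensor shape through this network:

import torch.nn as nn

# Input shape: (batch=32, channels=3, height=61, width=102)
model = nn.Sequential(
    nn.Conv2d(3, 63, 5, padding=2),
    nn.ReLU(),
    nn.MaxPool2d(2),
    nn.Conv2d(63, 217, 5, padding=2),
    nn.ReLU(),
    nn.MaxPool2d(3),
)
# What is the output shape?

Input shape: (32, 3, 61, 102)
  -> after first Conv2d: (32, 63, 61, 102)
  -> after first MaxPool2d: (32, 63, 30, 51)
  -> after second Conv2d: (32, 217, 30, 51)
Output shape: (32, 217, 10, 17)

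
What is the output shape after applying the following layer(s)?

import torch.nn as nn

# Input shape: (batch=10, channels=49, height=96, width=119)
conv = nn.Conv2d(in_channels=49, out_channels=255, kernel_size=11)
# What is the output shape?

Input shape: (10, 49, 96, 119)
Output shape: (10, 255, 86, 109)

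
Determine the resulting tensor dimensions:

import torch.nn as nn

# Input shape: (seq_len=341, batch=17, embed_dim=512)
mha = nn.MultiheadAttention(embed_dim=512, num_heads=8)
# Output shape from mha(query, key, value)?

Input shape: (341, 17, 512)
Output shape: (341, 17, 512)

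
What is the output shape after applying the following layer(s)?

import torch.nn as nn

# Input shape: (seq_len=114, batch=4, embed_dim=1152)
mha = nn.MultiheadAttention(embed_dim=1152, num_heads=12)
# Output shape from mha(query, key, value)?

Input shape: (114, 4, 1152)
Output shape: (114, 4, 1152)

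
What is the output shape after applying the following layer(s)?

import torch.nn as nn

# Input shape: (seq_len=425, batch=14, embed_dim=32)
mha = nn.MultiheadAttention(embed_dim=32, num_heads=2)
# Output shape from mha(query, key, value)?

Input shape: (425, 14, 32)
Output shape: (425, 14, 32)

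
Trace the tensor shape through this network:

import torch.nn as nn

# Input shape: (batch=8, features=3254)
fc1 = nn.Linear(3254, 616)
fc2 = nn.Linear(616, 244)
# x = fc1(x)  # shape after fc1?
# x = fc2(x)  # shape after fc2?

Input shape: (8, 3254)
  -> after fc1: (8, 616)
Output shape: (8, 244)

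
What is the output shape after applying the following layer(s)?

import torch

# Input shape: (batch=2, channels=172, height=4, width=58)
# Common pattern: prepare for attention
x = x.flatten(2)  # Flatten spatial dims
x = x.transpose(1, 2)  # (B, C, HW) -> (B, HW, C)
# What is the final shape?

Input shape: (2, 172, 4, 58)
  -> after flatten(2): (2, 172, 232)
Output shape: (2, 232, 172)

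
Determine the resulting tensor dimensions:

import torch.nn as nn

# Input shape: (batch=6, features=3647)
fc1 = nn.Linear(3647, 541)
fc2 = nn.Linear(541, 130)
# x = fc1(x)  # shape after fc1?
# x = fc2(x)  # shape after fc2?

Input shape: (6, 3647)
  -> after fc1: (6, 541)
Output shape: (6, 130)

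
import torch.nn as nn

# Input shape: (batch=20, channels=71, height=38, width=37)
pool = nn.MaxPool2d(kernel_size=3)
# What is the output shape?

Input shape: (20, 71, 38, 37)
Output shape: (20, 71, 12, 12)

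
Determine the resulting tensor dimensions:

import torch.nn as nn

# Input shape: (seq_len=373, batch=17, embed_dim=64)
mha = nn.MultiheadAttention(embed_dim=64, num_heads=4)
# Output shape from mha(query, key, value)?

Input shape: (373, 17, 64)
Output shape: (373, 17, 64)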